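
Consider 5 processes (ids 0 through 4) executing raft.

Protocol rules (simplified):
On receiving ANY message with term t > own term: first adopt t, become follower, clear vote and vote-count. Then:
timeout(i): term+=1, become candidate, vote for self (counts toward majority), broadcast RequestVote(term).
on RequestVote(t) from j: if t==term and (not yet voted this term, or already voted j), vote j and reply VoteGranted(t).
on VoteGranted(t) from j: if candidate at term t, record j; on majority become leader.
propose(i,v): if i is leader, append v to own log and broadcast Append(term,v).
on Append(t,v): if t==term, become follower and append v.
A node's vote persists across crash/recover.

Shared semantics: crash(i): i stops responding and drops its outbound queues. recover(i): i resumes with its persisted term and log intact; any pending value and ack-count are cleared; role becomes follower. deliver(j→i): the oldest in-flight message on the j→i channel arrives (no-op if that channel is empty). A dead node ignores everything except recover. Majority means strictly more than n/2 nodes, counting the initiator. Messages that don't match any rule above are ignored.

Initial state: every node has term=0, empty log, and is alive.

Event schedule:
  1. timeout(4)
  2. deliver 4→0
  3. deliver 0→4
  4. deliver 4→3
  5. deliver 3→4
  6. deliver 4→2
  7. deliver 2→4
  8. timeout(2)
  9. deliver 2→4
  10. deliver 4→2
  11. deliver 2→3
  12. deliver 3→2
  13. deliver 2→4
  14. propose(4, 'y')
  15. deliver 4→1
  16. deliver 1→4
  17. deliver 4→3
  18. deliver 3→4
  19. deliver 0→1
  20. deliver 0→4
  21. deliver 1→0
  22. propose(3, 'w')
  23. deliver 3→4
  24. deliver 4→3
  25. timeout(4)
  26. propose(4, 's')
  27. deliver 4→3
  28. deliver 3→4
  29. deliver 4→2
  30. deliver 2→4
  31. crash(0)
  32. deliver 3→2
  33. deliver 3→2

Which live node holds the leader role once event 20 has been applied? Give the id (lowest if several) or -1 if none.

2

step 1 timeout(4): 4={cand,t=1,log=-}
step 2 deliver 4→0: 0={foll,t=1,log=-}
step 3 deliver 0→4: —
step 4 deliver 4→3: 3={foll,t=1,log=-}
step 5 deliver 3→4: 4={lead,t=1,log=-}
step 6 deliver 4→2: 2={foll,t=1,log=-}
step 7 deliver 2→4: —
step 8 timeout(2): 2={cand,t=2,log=-}
step 9 deliver 2→4: 4={foll,t=2,log=-}
step 10 deliver 4→2: —
step 11 deliver 2→3: 3={foll,t=2,log=-}
step 12 deliver 3→2: 2={lead,t=2,log=-}
step 13 deliver 2→4: —
step 14 propose(4,'y'): —
step 15 deliver 4→1: 1={foll,t=1,log=-}
step 16 deliver 1→4: —
step 17 deliver 4→3: —
step 18 deliver 3→4: —
step 19 deliver 0→1: —
step 20 deliver 0→4: —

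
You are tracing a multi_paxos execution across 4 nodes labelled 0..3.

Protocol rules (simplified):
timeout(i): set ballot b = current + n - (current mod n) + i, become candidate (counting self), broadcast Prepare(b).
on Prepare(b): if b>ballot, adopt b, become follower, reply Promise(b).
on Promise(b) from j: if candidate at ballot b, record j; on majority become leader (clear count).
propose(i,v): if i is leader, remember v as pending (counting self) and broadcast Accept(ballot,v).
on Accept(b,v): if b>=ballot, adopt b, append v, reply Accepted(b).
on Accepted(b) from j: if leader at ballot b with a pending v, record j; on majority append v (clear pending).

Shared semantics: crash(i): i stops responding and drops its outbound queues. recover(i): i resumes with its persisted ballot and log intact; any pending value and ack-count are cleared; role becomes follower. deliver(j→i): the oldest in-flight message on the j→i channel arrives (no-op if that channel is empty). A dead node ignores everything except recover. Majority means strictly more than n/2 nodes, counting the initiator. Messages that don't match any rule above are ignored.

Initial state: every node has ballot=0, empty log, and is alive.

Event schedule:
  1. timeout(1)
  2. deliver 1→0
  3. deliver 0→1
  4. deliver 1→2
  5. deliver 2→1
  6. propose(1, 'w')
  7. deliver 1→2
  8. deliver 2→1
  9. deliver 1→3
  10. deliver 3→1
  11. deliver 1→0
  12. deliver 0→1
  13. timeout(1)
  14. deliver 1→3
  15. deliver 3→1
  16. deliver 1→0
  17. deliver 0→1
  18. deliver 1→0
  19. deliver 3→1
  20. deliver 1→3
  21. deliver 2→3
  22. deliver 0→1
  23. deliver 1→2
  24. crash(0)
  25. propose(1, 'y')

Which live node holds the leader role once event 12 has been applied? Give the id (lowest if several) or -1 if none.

1

1. timeout(1):  <1:cand b5 ->
2. deliver 1→0:  <0:foll b5 ->
3. deliver 0→1:  nop
4. deliver 1→2:  <2:foll b5 ->
5. deliver 2→1:  <1:lead b5 ->
6. propose(1,'w'):  nop
7. deliver 1→2:  <2:foll b5 w>
8. deliver 2→1:  nop
9. deliver 1→3:  <3:foll b5 ->
10. deliver 3→1:  nop
11. deliver 1→0:  <0:foll b5 w>
12. deliver 0→1:  <1:lead b5 w>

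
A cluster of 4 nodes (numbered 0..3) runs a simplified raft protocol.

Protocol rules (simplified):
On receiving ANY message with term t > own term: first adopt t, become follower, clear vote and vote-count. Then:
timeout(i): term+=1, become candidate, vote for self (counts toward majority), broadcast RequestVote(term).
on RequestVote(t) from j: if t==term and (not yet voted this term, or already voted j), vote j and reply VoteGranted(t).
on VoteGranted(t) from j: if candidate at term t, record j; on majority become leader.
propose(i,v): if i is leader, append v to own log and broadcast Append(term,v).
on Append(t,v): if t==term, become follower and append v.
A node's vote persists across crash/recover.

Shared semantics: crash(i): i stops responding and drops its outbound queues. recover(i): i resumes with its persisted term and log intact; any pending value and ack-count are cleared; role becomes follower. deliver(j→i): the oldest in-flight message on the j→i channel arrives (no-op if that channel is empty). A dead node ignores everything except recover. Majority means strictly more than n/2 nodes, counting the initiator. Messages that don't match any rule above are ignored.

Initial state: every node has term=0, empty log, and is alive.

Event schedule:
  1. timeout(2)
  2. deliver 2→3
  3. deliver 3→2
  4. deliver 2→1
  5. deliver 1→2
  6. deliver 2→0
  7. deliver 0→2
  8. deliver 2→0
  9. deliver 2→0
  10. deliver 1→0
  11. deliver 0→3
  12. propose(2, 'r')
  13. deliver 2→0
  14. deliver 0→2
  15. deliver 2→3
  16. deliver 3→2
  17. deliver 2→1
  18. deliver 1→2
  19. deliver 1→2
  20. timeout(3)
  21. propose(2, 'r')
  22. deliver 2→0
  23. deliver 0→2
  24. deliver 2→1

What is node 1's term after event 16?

1

1. timeout(2):  <2:cand t1 ->
2. deliver 2→3:  <3:foll t1 ->
3. deliver 3→2:  nop
4. deliver 2→1:  <1:foll t1 ->
5. deliver 1→2:  <2:lead t1 ->
6. deliver 2→0:  <0:foll t1 ->
7. deliver 0→2:  nop
8. deliver 2→0:  nop
9. deliver 2→0:  nop
10. deliver 1→0:  nop
11. deliver 0→3:  nop
12. propose(2,'r'):  <2:lead t1 r>
13. deliver 2→0:  <0:foll t1 r>
14. deliver 0→2:  nop
15. deliver 2→3:  <3:foll t1 r>
16. deliver 3→2:  nop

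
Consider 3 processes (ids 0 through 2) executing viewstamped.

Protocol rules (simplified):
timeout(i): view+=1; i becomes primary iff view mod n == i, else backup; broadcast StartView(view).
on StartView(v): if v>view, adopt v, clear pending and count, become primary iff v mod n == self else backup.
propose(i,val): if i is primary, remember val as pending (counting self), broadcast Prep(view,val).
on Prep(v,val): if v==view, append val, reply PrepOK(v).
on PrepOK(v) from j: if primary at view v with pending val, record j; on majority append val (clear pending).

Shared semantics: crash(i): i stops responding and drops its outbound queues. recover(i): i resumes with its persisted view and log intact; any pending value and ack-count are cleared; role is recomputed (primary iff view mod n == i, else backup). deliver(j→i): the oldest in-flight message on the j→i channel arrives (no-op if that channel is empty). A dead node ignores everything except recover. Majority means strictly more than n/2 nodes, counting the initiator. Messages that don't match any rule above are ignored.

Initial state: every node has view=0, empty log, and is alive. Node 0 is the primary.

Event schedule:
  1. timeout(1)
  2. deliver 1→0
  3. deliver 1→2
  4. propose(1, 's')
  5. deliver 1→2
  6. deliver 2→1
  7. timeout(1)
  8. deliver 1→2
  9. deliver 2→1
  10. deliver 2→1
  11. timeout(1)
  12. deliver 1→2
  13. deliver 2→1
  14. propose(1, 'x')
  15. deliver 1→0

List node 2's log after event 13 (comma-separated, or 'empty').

s

after 1 — timeout(1): n1:prim/v1/[-]
after 2 — deliver 1→0: n0:back/v1/[-]
after 3 — deliver 1→2: n2:back/v1/[-]
after 4 — propose(1,'s'): ·
after 5 — deliver 1→2: n2:back/v1/[s]
after 6 — deliver 2→1: n1:prim/v1/[s]
after 7 — timeout(1): n1:back/v2/[s]
after 8 — deliver 1→2: n2:prim/v2/[s]
after 9 — deliver 2→1: ·
after 10 — deliver 2→1: ·
after 11 — timeout(1): n1:back/v3/[s]
after 12 — deliver 1→2: n2:back/v3/[s]
after 13 — deliver 2→1: ·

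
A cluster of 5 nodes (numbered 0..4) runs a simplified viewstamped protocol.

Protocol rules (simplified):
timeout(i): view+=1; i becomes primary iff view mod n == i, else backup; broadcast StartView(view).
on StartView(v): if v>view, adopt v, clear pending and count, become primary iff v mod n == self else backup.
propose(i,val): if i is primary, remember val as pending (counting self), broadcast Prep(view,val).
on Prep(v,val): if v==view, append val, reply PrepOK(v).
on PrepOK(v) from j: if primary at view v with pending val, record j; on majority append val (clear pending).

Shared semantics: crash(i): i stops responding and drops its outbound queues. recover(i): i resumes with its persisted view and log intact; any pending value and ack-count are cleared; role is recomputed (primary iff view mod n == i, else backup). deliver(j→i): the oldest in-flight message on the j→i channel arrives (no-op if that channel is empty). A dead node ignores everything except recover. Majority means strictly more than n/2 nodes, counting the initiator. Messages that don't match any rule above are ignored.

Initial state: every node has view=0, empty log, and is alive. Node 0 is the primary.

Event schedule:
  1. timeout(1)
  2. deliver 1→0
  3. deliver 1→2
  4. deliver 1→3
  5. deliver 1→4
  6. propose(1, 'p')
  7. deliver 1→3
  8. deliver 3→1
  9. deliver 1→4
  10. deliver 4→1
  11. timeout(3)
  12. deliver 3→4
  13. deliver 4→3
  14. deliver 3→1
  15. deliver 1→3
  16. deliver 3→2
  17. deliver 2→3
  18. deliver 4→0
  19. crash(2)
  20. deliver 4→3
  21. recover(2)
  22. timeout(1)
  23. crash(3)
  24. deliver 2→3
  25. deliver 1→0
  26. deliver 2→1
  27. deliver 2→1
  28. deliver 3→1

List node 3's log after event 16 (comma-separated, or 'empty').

p

1. timeout(1):  <1:prim v1 ->
2. deliver 1→0:  <0:back v1 ->
3. deliver 1→2:  <2:back v1 ->
4. deliver 1→3:  <3:back v1 ->
5. deliver 1→4:  <4:back v1 ->
6. propose(1,'p'):  nop
7. deliver 1→3:  <3:back v1 p>
8. deliver 3→1:  nop
9. deliver 1→4:  <4:back v1 p>
10. deliver 4→1:  <1:prim v1 p>
11. timeout(3):  <3:back v2 p>
12. deliver 3→4:  <4:back v2 p>
13. deliver 4→3:  nop
14. deliver 3→1:  <1:back v2 p>
15. deliver 1→3:  nop
16. deliver 3→2:  <2:prim v2 ->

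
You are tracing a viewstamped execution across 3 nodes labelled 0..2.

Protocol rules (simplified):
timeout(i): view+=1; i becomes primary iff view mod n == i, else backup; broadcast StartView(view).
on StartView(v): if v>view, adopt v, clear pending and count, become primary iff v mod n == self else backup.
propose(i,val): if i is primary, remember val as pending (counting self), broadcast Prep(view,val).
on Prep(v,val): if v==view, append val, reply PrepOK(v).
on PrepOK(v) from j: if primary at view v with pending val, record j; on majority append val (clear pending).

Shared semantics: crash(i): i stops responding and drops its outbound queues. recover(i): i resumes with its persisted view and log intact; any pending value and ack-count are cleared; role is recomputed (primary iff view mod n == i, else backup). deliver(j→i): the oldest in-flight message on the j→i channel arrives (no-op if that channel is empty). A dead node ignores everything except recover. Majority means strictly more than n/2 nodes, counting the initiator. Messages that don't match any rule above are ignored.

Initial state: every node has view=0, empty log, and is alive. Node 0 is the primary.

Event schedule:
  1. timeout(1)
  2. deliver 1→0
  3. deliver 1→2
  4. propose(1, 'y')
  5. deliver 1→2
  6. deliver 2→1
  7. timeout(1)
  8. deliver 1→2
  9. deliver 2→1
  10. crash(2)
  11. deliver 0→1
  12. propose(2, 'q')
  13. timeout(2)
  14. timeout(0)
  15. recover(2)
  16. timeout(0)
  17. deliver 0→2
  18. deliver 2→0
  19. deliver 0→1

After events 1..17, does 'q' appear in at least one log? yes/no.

no

after 1 — timeout(1): n1:prim/v1/[-]
after 2 — deliver 1→0: n0:back/v1/[-]
after 3 — deliver 1→2: n2:back/v1/[-]
after 4 — propose(1,'y'): ·
after 5 — deliver 1→2: n2:back/v1/[y]
after 6 — deliver 2→1: n1:prim/v1/[y]
after 7 — timeout(1): n1:back/v2/[y]
after 8 — deliver 1→2: n2:prim/v2/[y]
after 9 — deliver 2→1: ·
after 10 — crash(2): n2:✗prim/v2/[y]
after 11 — deliver 0→1: ·
after 12 — propose(2,'q'): ·
after 13 — timeout(2): ·
after 14 — timeout(0): n0:back/v2/[-]
after 15 — recover(2): n2:prim/v2/[y]
after 16 — timeout(0): n0:prim/v3/[-]
after 17 — deliver 0→2: ·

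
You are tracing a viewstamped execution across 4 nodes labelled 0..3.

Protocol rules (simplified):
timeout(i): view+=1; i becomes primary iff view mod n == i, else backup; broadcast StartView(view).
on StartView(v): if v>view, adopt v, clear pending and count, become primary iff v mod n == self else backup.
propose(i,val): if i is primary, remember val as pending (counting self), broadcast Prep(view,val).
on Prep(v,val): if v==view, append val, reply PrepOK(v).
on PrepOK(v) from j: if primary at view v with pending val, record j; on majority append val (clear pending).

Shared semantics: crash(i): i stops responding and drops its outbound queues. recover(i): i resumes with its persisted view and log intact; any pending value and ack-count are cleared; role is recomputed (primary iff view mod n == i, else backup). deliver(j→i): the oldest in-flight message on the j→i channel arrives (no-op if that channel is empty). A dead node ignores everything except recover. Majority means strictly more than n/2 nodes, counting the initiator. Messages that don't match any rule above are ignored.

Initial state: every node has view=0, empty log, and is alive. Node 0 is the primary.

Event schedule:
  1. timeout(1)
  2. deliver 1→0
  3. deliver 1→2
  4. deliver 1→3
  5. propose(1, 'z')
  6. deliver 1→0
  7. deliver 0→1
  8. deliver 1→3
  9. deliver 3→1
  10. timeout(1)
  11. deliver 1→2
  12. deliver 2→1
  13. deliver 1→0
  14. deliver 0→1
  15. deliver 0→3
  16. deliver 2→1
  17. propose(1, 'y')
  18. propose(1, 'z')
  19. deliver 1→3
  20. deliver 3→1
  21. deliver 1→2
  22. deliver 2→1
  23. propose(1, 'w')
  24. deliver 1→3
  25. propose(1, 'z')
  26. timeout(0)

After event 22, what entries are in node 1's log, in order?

step 1 timeout(1): 1={prim,v=1,log=-}
step 2 deliver 1→0: 0={back,v=1,log=-}
step 3 deliver 1→2: 2={back,v=1,log=-}
step 4 deliver 1→3: 3={back,v=1,log=-}
step 5 propose(1,'z'): —
step 6 deliver 1→0: 0={back,v=1,log=z}
step 7 deliver 0→1: —
step 8 deliver 1→3: 3={back,v=1,log=z}
step 9 deliver 3→1: 1={prim,v=1,log=z}
step 10 timeout(1): 1={back,v=2,log=z}
step 11 deliver 1→2: 2={back,v=1,log=z}
step 12 deliver 2→1: —
step 13 deliver 1→0: 0={back,v=2,log=z}
step 14 deliver 0→1: —
step 15 deliver 0→3: —
step 16 deliver 2→1: —
step 17 propose(1,'y'): —
step 18 propose(1,'z'): —
step 19 deliver 1→3: 3={back,v=2,log=z}
step 20 deliver 3→1: —
step 21 deliver 1→2: 2={prim,v=2,log=z}
step 22 deliver 2→1: —

z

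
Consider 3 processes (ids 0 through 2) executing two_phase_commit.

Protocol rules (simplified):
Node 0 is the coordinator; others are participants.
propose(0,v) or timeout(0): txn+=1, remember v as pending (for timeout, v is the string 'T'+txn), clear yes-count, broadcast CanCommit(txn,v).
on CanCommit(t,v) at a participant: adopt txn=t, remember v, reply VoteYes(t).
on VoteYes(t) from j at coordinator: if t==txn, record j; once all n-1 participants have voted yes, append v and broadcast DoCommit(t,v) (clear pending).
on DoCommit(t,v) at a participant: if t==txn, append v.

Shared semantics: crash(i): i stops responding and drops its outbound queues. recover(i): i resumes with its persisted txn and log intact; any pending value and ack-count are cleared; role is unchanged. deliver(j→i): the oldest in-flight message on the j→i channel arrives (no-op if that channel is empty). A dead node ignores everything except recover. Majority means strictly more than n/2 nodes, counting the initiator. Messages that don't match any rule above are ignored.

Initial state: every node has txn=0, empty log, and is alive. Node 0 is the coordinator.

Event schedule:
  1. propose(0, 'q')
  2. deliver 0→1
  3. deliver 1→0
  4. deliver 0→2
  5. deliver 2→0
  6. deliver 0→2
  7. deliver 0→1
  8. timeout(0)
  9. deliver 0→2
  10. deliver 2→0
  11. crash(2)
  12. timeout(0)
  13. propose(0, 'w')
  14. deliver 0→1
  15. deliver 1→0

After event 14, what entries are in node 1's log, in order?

e1 propose(0,'q'): 0[coor,t=1,-]
e2 deliver 0→1: 1[part,t=1,-]
e3 deliver 1→0: ·
e4 deliver 0→2: 2[part,t=1,-]
e5 deliver 2→0: 0[coor,t=1,q]
e6 deliver 0→2: 2[part,t=1,q]
e7 deliver 0→1: 1[part,t=1,q]
e8 timeout(0): 0[coor,t=2,q]
e9 deliver 0→2: 2[part,t=2,q]
e10 deliver 2→0: ·
e11 crash(2): 2[✗part,t=2,q]
e12 timeout(0): 0[coor,t=3,q]
e13 propose(0,'w'): 0[coor,t=4,q]
e14 deliver 0→1: 1[part,t=2,q]

q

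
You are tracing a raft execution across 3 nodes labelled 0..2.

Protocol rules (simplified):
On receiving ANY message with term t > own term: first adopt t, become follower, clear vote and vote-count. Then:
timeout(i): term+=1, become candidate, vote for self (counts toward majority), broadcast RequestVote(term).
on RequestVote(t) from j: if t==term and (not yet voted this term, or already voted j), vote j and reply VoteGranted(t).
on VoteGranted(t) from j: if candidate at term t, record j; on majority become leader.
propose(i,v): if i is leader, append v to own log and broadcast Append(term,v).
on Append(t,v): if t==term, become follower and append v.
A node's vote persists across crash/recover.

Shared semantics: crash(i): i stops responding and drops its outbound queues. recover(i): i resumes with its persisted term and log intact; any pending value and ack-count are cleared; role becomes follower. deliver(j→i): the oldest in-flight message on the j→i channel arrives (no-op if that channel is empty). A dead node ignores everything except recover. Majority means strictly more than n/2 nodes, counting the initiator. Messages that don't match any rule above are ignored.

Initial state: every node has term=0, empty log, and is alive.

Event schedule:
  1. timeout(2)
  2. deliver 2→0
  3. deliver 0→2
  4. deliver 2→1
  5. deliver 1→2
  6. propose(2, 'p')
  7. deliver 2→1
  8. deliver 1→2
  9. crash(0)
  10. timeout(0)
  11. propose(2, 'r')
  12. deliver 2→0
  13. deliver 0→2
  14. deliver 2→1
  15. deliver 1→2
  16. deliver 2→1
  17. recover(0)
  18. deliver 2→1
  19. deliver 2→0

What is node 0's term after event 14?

1

step 1 timeout(2): 2={cand,t=1,log=-}
step 2 deliver 2→0: 0={foll,t=1,log=-}
step 3 deliver 0→2: 2={lead,t=1,log=-}
step 4 deliver 2→1: 1={foll,t=1,log=-}
step 5 deliver 1→2: —
step 6 propose(2,'p'): 2={lead,t=1,log=p}
step 7 deliver 2→1: 1={foll,t=1,log=p}
step 8 deliver 1→2: —
step 9 crash(0): 0={✗foll,t=1,log=-}
step 10 timeout(0): —
step 11 propose(2,'r'): 2={lead,t=1,log=p,r}
step 12 deliver 2→0: —
step 13 deliver 0→2: —
step 14 deliver 2→1: 1={foll,t=1,log=p,r}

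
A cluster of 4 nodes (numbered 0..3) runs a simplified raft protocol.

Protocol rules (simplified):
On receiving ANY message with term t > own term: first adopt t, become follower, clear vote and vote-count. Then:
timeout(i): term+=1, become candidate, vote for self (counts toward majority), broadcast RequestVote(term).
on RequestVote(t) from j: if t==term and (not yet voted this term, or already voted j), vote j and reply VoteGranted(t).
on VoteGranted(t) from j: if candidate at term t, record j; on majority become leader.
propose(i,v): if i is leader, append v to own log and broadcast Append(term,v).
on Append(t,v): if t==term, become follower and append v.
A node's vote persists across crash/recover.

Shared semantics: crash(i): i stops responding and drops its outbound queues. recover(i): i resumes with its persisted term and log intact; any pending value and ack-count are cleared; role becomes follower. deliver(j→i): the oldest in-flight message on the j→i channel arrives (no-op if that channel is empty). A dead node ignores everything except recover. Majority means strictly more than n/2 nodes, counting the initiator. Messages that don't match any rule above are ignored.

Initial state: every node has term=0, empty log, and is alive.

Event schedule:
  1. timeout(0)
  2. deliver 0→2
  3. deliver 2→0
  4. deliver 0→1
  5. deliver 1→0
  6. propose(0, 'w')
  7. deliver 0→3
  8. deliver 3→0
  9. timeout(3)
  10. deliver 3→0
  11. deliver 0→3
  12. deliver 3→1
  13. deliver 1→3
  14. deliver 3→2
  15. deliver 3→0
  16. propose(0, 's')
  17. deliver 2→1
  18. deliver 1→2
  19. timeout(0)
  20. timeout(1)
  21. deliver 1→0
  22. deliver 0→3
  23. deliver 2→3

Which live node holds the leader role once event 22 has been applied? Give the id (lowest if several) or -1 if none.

3

step 1 timeout(0): 0={cand,t=1,log=-}
step 2 deliver 0→2: 2={foll,t=1,log=-}
step 3 deliver 2→0: —
step 4 deliver 0→1: 1={foll,t=1,log=-}
step 5 deliver 1→0: 0={lead,t=1,log=-}
step 6 propose(0,'w'): 0={lead,t=1,log=w}
step 7 deliver 0→3: 3={foll,t=1,log=-}
step 8 deliver 3→0: —
step 9 timeout(3): 3={cand,t=2,log=-}
step 10 deliver 3→0: 0={foll,t=2,log=w}
step 11 deliver 0→3: —
step 12 deliver 3→1: 1={foll,t=2,log=-}
step 13 deliver 1→3: —
step 14 deliver 3→2: 2={foll,t=2,log=-}
step 15 deliver 3→0: —
step 16 propose(0,'s'): —
step 17 deliver 2→1: —
step 18 deliver 1→2: —
step 19 timeout(0): 0={cand,t=3,log=w}
step 20 timeout(1): 1={cand,t=3,log=-}
step 21 deliver 1→0: —
step 22 deliver 0→3: 3={lead,t=2,log=-}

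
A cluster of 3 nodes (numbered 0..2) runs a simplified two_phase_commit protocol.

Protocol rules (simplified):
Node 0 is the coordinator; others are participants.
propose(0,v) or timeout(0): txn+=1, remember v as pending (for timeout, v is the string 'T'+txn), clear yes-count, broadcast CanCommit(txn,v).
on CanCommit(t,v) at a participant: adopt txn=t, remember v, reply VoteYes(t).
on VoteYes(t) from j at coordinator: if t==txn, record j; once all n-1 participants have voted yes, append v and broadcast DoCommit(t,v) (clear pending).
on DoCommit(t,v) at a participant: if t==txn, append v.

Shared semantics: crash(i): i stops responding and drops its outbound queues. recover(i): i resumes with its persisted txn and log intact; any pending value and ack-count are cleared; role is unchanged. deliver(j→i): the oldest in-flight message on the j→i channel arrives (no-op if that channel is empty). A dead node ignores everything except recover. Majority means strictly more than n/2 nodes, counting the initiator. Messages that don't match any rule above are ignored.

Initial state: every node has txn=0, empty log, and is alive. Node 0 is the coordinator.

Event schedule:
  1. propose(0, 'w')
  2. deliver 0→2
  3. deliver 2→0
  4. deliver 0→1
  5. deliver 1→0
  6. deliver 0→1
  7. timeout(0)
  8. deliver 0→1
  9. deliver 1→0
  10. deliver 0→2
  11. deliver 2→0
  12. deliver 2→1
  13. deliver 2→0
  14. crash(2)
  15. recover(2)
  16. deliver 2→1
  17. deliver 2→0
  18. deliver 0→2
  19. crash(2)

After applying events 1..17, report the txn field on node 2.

1

step 1 propose(0,'w'): 0={coor,t=1,log=-}
step 2 deliver 0→2: 2={part,t=1,log=-}
step 3 deliver 2→0: —
step 4 deliver 0→1: 1={part,t=1,log=-}
step 5 deliver 1→0: 0={coor,t=1,log=w}
step 6 deliver 0→1: 1={part,t=1,log=w}
step 7 timeout(0): 0={coor,t=2,log=w}
step 8 deliver 0→1: 1={part,t=2,log=w}
step 9 deliver 1→0: —
step 10 deliver 0→2: 2={part,t=1,log=w}
step 11 deliver 2→0: —
step 12 deliver 2→1: —
step 13 deliver 2→0: —
step 14 crash(2): 2={✗part,t=1,log=w}
step 15 recover(2): 2={part,t=1,log=w}
step 16 deliver 2→1: —
step 17 deliver 2→0: —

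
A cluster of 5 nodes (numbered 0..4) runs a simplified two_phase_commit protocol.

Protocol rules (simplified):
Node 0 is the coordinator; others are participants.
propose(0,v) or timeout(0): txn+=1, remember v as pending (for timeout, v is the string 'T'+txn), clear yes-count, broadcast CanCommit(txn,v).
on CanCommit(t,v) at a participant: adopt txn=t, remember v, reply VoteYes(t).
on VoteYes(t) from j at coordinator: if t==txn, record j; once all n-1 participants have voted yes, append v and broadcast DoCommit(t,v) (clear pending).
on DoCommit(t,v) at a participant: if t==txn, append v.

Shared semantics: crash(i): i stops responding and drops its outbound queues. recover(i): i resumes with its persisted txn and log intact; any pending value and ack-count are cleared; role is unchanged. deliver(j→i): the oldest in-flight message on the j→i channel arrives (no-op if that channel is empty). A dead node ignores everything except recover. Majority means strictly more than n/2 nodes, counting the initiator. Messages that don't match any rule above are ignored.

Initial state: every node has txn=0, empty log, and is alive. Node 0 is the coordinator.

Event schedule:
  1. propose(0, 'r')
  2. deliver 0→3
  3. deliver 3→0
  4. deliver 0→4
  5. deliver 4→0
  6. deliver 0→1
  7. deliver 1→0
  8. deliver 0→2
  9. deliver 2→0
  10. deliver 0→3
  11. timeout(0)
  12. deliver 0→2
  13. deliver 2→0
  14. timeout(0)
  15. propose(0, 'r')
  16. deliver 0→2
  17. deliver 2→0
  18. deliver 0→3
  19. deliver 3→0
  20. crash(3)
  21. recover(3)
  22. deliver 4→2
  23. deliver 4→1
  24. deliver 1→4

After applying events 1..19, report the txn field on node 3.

2

step 1 propose(0,'r'): 0={coor,t=1,log=-}
step 2 deliver 0→3: 3={part,t=1,log=-}
step 3 deliver 3→0: —
step 4 deliver 0→4: 4={part,t=1,log=-}
step 5 deliver 4→0: —
step 6 deliver 0→1: 1={part,t=1,log=-}
step 7 deliver 1→0: —
step 8 deliver 0→2: 2={part,t=1,log=-}
step 9 deliver 2→0: 0={coor,t=1,log=r}
step 10 deliver 0→3: 3={part,t=1,log=r}
step 11 timeout(0): 0={coor,t=2,log=r}
step 12 deliver 0→2: 2={part,t=1,log=r}
step 13 deliver 2→0: —
step 14 timeout(0): 0={coor,t=3,log=r}
step 15 propose(0,'r'): 0={coor,t=4,log=r}
step 16 deliver 0→2: 2={part,t=2,log=r}
step 17 deliver 2→0: —
step 18 deliver 0→3: 3={part,t=2,log=r}
step 19 deliver 3→0: —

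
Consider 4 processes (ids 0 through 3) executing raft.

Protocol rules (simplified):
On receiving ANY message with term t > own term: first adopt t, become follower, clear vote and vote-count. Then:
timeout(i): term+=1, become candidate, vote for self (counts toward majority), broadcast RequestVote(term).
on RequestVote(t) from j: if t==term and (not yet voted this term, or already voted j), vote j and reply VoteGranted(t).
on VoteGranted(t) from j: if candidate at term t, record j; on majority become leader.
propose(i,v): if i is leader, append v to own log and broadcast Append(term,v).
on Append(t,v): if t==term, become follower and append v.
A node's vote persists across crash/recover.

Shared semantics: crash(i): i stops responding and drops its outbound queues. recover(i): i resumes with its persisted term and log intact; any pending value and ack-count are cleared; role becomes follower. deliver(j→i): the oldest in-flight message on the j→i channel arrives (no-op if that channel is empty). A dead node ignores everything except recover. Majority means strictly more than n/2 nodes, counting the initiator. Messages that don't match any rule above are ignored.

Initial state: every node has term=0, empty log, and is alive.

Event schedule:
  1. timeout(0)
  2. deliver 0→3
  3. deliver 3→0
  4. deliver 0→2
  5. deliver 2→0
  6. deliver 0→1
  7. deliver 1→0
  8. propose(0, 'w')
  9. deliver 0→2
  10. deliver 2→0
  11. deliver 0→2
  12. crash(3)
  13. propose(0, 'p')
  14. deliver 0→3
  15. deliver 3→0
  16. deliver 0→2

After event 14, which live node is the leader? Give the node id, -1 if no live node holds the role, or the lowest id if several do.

0

step 1 timeout(0): 0={cand,t=1,log=-}
step 2 deliver 0→3: 3={foll,t=1,log=-}
step 3 deliver 3→0: —
step 4 deliver 0→2: 2={foll,t=1,log=-}
step 5 deliver 2→0: 0={lead,t=1,log=-}
step 6 deliver 0→1: 1={foll,t=1,log=-}
step 7 deliver 1→0: —
step 8 propose(0,'w'): 0={lead,t=1,log=w}
step 9 deliver 0→2: 2={foll,t=1,log=w}
step 10 deliver 2→0: —
step 11 deliver 0→2: —
step 12 crash(3): 3={✗foll,t=1,log=-}
step 13 propose(0,'p'): 0={lead,t=1,log=w,p}
step 14 deliver 0→3: —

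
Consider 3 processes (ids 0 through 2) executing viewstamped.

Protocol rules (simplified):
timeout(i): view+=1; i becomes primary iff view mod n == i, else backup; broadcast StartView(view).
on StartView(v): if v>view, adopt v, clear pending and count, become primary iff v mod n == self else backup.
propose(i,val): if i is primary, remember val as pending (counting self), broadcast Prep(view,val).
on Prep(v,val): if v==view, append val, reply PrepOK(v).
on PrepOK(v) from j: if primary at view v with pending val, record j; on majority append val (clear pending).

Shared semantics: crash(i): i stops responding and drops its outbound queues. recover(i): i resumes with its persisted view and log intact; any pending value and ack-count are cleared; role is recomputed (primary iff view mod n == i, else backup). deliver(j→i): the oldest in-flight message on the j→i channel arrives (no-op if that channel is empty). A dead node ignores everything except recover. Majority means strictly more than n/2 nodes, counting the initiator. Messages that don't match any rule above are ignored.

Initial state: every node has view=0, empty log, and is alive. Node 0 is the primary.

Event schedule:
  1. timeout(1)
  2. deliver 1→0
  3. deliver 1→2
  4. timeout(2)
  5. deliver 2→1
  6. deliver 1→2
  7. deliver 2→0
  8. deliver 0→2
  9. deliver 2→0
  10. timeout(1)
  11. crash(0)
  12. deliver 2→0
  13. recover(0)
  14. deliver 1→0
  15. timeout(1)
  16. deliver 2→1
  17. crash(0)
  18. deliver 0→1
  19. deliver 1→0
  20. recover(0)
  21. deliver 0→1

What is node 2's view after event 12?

2

[1] timeout(1) → N1(prim v1 [-])
[2] deliver 1→0 → N0(back v1 [-])
[3] deliver 1→2 → N2(back v1 [-])
[4] timeout(2) → N2(prim v2 [-])
[5] deliver 2→1 → N1(back v2 [-])
[6] deliver 1→2 → ∅
[7] deliver 2→0 → N0(back v2 [-])
[8] deliver 0→2 → ∅
[9] deliver 2→0 → ∅
[10] timeout(1) → N1(back v3 [-])
[11] crash(0) → N0(✗back v2 [-])
[12] deliver 2→0 → ∅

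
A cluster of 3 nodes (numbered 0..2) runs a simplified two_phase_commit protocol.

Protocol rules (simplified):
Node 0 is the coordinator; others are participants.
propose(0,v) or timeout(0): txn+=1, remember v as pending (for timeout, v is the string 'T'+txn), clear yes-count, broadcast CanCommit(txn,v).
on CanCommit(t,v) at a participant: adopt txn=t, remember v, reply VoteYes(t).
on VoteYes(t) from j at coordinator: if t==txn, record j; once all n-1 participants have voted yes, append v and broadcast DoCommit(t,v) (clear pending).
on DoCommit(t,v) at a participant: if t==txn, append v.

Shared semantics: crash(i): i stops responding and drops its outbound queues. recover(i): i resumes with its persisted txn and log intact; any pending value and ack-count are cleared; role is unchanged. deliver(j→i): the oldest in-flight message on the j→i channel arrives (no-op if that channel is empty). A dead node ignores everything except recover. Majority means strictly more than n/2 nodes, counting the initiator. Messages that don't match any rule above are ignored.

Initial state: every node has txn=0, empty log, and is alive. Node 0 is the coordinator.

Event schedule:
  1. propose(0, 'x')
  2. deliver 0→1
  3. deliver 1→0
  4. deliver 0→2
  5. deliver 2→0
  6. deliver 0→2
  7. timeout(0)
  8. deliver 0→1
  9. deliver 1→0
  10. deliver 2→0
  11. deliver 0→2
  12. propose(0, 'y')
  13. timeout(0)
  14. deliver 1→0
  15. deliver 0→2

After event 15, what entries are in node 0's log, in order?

step 1 propose(0,'x'): 0={coor,t=1,log=-}
step 2 deliver 0→1: 1={part,t=1,log=-}
step 3 deliver 1→0: —
step 4 deliver 0→2: 2={part,t=1,log=-}
step 5 deliver 2→0: 0={coor,t=1,log=x}
step 6 deliver 0→2: 2={part,t=1,log=x}
step 7 timeout(0): 0={coor,t=2,log=x}
step 8 deliver 0→1: 1={part,t=1,log=x}
step 9 deliver 1→0: —
step 10 deliver 2→0: —
step 11 deliver 0→2: 2={part,t=2,log=x}
step 12 propose(0,'y'): 0={coor,t=3,log=x}
step 13 timeout(0): 0={coor,t=4,log=x}
step 14 deliver 1→0: —
step 15 deliver 0→2: 2={part,t=3,log=x}

x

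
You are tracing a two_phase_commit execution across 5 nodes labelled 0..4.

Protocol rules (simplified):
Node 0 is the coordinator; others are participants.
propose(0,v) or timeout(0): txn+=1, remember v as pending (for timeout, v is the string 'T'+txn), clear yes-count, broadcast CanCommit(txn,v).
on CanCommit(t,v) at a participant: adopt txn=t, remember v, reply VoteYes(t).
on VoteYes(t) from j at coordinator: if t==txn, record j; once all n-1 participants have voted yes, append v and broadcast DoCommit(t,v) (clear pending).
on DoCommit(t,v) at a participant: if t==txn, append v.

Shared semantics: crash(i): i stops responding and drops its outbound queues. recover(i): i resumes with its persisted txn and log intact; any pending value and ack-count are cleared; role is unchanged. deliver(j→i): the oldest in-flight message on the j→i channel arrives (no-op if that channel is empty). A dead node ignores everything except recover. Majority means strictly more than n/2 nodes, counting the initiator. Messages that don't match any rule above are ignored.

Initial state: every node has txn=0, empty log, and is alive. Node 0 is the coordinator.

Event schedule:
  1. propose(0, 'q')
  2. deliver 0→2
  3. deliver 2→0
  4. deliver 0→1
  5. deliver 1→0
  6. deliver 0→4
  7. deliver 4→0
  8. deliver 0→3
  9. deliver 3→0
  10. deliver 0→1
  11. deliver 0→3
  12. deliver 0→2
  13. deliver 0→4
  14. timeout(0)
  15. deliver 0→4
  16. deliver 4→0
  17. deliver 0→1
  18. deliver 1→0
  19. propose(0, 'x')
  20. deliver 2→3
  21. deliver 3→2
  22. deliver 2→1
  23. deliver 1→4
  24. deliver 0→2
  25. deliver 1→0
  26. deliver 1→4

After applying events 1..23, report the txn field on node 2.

e1 propose(0,'q'): 0[coor,t=1,-]
e2 deliver 0→2: 2[part,t=1,-]
e3 deliver 2→0: ·
e4 deliver 0→1: 1[part,t=1,-]
e5 deliver 1→0: ·
e6 deliver 0→4: 4[part,t=1,-]
e7 deliver 4→0: ·
e8 deliver 0→3: 3[part,t=1,-]
e9 deliver 3→0: 0[coor,t=1,q]
e10 deliver 0→1: 1[part,t=1,q]
e11 deliver 0→3: 3[part,t=1,q]
e12 deliver 0→2: 2[part,t=1,q]
e13 deliver 0→4: 4[part,t=1,q]
e14 timeout(0): 0[coor,t=2,q]
e15 deliver 0→4: 4[part,t=2,q]
e16 deliver 4→0: ·
e17 deliver 0→1: 1[part,t=2,q]
e18 deliver 1→0: ·
e19 propose(0,'x'): 0[coor,t=3,q]
e20 deliver 2→3: ·
e21 deliver 3→2: ·
e22 deliver 2→1: ·
e23 deliver 1→4: ·

1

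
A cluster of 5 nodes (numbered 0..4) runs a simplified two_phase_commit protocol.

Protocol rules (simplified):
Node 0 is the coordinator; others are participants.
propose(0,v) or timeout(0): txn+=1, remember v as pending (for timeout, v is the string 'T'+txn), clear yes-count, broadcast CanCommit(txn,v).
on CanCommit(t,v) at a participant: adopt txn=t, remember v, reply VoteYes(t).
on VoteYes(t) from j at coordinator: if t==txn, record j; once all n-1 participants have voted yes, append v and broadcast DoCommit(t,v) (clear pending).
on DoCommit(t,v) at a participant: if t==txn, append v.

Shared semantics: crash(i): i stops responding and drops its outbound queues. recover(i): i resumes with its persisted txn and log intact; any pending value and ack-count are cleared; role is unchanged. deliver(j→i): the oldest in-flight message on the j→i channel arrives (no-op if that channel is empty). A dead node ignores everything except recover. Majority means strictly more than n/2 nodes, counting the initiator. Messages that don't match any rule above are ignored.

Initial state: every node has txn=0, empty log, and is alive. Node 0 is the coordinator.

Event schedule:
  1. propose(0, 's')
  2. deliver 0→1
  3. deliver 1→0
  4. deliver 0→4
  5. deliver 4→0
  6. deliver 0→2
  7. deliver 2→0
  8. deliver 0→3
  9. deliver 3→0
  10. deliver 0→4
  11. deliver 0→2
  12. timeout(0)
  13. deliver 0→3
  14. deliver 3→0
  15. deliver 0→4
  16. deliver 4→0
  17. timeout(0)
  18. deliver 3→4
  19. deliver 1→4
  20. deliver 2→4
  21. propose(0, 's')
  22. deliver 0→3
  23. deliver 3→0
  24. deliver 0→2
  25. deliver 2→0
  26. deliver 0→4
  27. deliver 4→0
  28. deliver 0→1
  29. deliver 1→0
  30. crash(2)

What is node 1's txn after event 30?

1. propose(0,'s'):  <0:coor t1 ->
2. deliver 0→1:  <1:part t1 ->
3. deliver 1→0:  nop
4. deliver 0→4:  <4:part t1 ->
5. deliver 4→0:  nop
6. deliver 0→2:  <2:part t1 ->
7. deliver 2→0:  nop
8. deliver 0→3:  <3:part t1 ->
9. deliver 3→0:  <0:coor t1 s>
10. deliver 0→4:  <4:part t1 s>
11. deliver 0→2:  <2:part t1 s>
12. timeout(0):  <0:coor t2 s>
13. deliver 0→3:  <3:part t1 s>
14. deliver 3→0:  nop
15. deliver 0→4:  <4:part t2 s>
16. deliver 4→0:  nop
17. timeout(0):  <0:coor t3 s>
18. deliver 3→4:  nop
19. deliver 1→4:  nop
20. deliver 2→4:  nop
21. propose(0,'s'):  <0:coor t4 s>
22. deliver 0→3:  <3:part t2 s>
23. deliver 3→0:  nop
24. deliver 0→2:  <2:part t2 s>
25. deliver 2→0:  nop
26. deliver 0→4:  <4:part t3 s>
27. deliver 4→0:  nop
28. deliver 0→1:  <1:part t1 s>
29. deliver 1→0:  nop
30. crash(2):  <2:✗part t2 s>

1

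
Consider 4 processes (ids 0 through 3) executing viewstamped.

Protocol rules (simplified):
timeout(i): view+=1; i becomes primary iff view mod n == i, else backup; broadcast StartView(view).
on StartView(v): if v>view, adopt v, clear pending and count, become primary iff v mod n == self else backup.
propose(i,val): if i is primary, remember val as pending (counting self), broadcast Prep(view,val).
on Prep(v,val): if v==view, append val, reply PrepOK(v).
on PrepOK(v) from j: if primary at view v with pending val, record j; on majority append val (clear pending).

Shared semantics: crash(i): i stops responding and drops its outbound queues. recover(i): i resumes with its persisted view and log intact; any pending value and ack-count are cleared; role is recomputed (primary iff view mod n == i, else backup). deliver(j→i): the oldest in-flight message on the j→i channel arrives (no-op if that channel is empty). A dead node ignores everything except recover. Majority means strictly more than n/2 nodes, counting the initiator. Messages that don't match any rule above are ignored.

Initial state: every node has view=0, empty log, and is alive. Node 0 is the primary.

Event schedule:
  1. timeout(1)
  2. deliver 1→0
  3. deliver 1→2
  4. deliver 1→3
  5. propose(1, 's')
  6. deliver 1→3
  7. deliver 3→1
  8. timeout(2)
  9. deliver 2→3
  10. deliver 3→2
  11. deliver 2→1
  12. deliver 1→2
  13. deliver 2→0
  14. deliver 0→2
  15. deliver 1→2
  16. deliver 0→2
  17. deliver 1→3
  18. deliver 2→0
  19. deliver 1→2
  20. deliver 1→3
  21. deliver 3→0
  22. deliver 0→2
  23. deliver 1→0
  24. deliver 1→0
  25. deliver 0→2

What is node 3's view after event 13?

2

step 1 timeout(1): 1={prim,v=1,log=-}
step 2 deliver 1→0: 0={back,v=1,log=-}
step 3 deliver 1→2: 2={back,v=1,log=-}
step 4 deliver 1→3: 3={back,v=1,log=-}
step 5 propose(1,'s'): —
step 6 deliver 1→3: 3={back,v=1,log=s}
step 7 deliver 3→1: —
step 8 timeout(2): 2={prim,v=2,log=-}
step 9 deliver 2→3: 3={back,v=2,log=s}
step 10 deliver 3→2: —
step 11 deliver 2→1: 1={back,v=2,log=-}
step 12 deliver 1→2: —
step 13 deliver 2→0: 0={back,v=2,log=-}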